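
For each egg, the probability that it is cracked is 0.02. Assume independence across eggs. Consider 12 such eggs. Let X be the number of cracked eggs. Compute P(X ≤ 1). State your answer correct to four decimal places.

X ~ Binomial(12, 0.02); P(X ≤ 1) = Σ C(12,k) p^k (1−p)^(12−k) over k:
  k=0: C(12,0)·0.02^0·0.98^12 = 0.784717
  k=1: C(12,1)·0.02^1·0.98^11 = 0.192176
Total = 0.976892

0.9769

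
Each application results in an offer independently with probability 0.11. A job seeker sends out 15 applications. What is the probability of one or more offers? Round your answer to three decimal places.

P(at least one) = 1 − P(none) = 1 − (1 − 0.11)^15
= 1 − 0.17412 = 0.82588

0.826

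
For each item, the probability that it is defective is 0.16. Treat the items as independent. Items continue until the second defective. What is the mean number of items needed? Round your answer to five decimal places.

12.50000

Y = total items until the second success; negative binomial with r=2, p=0.16.
E[Y] = r / p = 2 / 0.16 = 12.5000000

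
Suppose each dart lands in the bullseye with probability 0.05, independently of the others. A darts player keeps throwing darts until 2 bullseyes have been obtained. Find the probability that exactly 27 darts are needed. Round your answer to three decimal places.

Y = trial on which the second success occurs; negative binomial, r=2, p=0.05.
P(Y=27) = C(26,1) · p^2 · (1−p)^25
= 26 · 0.0025 · 0.27739 = 0.01803

0.018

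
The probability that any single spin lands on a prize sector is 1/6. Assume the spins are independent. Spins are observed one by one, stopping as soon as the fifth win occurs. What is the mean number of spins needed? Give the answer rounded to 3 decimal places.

Y = total spins until the fifth success; negative binomial with r=5, p=0.166667.
E[Y] = r / p = 5 / 0.166667 = 30.00000

30.000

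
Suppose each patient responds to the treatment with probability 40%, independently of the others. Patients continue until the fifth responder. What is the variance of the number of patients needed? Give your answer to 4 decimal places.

18.7500

Y = total patients until the fifth success; negative binomial with r=5, p=0.40.
Var(Y) = r(1−p)/p² = 5·0.60 / 0.40² = 18.750000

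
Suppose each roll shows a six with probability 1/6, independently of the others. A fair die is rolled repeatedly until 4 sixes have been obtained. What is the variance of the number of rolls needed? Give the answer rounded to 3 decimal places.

Y = total rolls until the fourth success; negative binomial with r=4, p=0.166667.
Var(Y) = r(1−p)/p² = 4·0.833333 / 0.166667² = 120.00000

120.000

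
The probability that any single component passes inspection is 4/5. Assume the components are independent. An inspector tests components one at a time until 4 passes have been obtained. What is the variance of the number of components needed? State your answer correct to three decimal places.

Y = total components until the fourth success; negative binomial with r=4, p=0.80.
Var(Y) = r(1−p)/p² = 4·0.20 / 0.80² = 1.25000

1.250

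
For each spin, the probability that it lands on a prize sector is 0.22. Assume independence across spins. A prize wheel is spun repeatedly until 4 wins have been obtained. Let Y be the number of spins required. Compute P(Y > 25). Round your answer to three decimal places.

0.168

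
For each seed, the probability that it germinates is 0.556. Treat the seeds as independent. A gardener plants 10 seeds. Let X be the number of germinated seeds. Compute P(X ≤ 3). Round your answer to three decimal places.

X ~ Binomial(10, 0.556); P(X ≤ 3) = Σ C(10,k) p^k (1−p)^(10−k) over k:
  k=0: C(10,0)·0.556^0·0.444^10 = 0.00030
  k=1: C(10,1)·0.556^1·0.444^9 = 0.00373
  k=2: C(10,2)·0.556^2·0.444^8 = 0.02101
  k=3: C(10,3)·0.556^3·0.444^7 = 0.07016
Total = 0.09520

0.095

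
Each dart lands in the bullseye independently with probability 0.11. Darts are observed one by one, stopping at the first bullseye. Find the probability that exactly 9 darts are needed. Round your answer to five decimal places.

Geometric (trials to first success), p = 0.11.
P(Y = 9) = (1−p)^8 · p = 0.39366 · 0.11 = 0.0433025

0.04330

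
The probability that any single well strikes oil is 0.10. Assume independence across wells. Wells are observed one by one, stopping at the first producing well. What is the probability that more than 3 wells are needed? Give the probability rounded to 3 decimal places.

Y = number of wells to the first success; geometric, p = 0.10.
P(Y > 3) = P(first 3 all fail) = (1−p)^3 = 0.72900

0.729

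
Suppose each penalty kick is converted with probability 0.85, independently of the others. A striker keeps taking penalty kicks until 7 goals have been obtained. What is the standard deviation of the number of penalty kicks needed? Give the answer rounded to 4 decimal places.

Y = total penalty kicks until the seventh success; negative binomial with r=7, p=0.85.
SD(Y) = √[r(1−p)/p²] = √(1.453287) = 1.205524

1.2055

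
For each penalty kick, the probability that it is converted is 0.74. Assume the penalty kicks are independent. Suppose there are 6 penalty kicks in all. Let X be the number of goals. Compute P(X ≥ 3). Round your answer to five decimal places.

0.95688

X ~ Binomial(6, 0.74); P(X ≥ 3) = Σ C(6,k) p^k (1−p)^(6−k) over k:
  k=3: C(6,3)·0.74^3·0.26^3 = 0.1424443
  k=4: C(6,4)·0.74^4·0.26^2 = 0.3040639
  k=5: C(6,5)·0.74^5·0.26^1 = 0.3461650
  k=6: C(6,6)·0.74^6·0.26^0 = 0.1642065
Total = 0.9568797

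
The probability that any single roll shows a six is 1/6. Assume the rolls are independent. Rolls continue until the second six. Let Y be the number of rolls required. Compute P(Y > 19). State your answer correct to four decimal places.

0.1502

Needing more than 19 rolls ⇔ fewer than 2 successes in the first 19. With X ~ Binomial(19, 0.166667), P(Y > 19) = P(X ≤ 1).
  k=0: C(19,0)·0.166667^0·0.833333^19 = 0.031301
  k=1: C(19,1)·0.166667^1·0.833333^18 = 0.118943
P(X ≤ 1) = 0.150244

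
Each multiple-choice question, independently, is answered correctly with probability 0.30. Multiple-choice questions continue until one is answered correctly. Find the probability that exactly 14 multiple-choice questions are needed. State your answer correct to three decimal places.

0.003

Geometric (trials to first success), p = 0.30.
P(Y = 14) = (1−p)^13 · p = 0.0096889 · 0.30 = 0.00291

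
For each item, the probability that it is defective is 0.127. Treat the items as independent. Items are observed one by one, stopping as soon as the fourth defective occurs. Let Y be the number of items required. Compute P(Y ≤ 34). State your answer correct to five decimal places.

Finishing within 34 items ⇔ at least 4 successes in the first 34. With X ~ Binomial(34, 0.127), P(Y ≤ 34) = 1 − P(X ≤ 3).
  k=0: C(34,0)·0.127^0·0.873^34 = 0.0098738
  k=1: C(34,1)·0.127^1·0.873^33 = 0.0488374
  k=2: C(34,2)·0.127^2·0.873^32 = 0.1172266
  k=3: C(34,3)·0.127^3·0.873^31 = 0.1819049
1 − 0.3578427 = 0.6421573

0.64216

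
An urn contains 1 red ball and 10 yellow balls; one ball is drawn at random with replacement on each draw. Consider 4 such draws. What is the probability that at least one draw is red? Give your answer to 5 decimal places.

0.31699

P(at least one) = 1 − P(none) = 1 − (1 − 0.090909)^4
= 1 − 0.6830135 = 0.3169865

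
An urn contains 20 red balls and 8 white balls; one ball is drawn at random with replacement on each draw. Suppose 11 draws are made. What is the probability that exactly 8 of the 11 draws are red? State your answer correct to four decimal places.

X ~ Binomial(n=11, p=0.714286).
P(X=8) = C(11,8) · p^8 · (1−p)^3
= 165 · 0.06776 · 0.023324 = 0.260769

0.2608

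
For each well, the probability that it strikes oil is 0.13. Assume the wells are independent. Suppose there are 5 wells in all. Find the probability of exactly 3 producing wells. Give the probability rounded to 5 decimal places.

X ~ Binomial(n=5, p=0.13).
P(X=3) = C(5,3) · p^3 · (1−p)^2
= 10 · 0.002197 · 0.7569 = 0.0166291

0.01663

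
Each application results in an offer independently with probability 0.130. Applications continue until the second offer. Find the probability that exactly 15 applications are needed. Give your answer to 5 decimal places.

0.03870

Y = trial on which the second success occurs; negative binomial, r=2, p=0.13.
P(Y=15) = C(14,1) · p^2 · (1−p)^13
= 14 · 0.0169 · 0.16359 = 0.0387048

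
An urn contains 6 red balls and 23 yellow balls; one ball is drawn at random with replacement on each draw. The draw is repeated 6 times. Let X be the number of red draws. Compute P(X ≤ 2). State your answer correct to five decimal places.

0.89246

X ~ Binomial(6, 0.206897); P(X ≤ 2) = Σ C(6,k) p^k (1−p)^(6−k) over k:
  k=0: C(6,0)·0.206897^0·0.793103^6 = 0.2488737
  k=1: C(6,1)·0.206897^1·0.793103^5 = 0.3895415
  k=2: C(6,2)·0.206897^2·0.793103^4 = 0.2540488
Total = 0.8924640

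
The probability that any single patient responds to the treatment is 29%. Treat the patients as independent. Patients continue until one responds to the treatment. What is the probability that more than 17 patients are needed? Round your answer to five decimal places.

Y = number of patients to the first success; geometric, p = 0.29.
P(Y > 17) = P(first 17 all fail) = (1−p)^17 = 0.0029607

0.00296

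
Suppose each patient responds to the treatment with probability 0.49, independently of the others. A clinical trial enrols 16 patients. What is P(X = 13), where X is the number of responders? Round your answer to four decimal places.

0.0070

X ~ Binomial(n=16, p=0.49).
P(X=13) = C(16,13) · p^13 · (1−p)^3
= 560 · 9.3875e-05 · 0.13265 = 0.006973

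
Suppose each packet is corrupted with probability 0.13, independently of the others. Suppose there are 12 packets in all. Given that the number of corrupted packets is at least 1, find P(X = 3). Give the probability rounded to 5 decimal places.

X ~ Binomial(12, 0.13). Want P(X=3 | X≥1) = P(X=3) / P(X≥1).
P(X=3) = C(12,3)·0.13^3·0.87^9 = 0.1380149
P(X≥1) = 1 − 0.1880317 = 0.8119683
Ratio = 0.1380149 / 0.8119683 = 0.1699757

0.16998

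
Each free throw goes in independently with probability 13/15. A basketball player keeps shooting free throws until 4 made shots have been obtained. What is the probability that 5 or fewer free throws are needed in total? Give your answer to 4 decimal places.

Finishing within 5 free throws ⇔ at least 4 successes in the first 5. With X ~ Binomial(5, 0.866667), P(Y ≤ 5) = 1 − P(X ≤ 3).
  k=0: C(5,0)·0.866667^0·0.133333^5 = 0.000042
  k=1: C(5,1)·0.866667^1·0.133333^4 = 0.001370
  k=2: C(5,2)·0.866667^2·0.133333^3 = 0.017804
  k=3: C(5,3)·0.866667^3·0.133333^2 = 0.115727
1 − 0.134943 = 0.865057

0.8651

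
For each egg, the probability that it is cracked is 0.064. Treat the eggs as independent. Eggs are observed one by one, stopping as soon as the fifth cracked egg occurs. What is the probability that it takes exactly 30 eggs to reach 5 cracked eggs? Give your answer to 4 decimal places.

0.0049

Y = trial on which the fifth success occurs; negative binomial, r=5, p=0.064.
P(Y=30) = C(29,4) · p^5 · (1−p)^25
= 23751 · 1.0737e-06 · 0.19138 = 0.004881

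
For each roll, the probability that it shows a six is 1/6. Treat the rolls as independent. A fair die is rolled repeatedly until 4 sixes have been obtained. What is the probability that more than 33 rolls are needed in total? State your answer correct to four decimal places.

0.1764

Needing more than 33 rolls ⇔ fewer than 4 successes in the first 33. With X ~ Binomial(33, 0.166667), P(Y > 33) = P(X ≤ 3).
  k=0: C(33,0)·0.166667^0·0.833333^33 = 0.002438
  k=1: C(33,1)·0.166667^1·0.833333^32 = 0.016090
  k=2: C(33,2)·0.166667^2·0.833333^31 = 0.051489
  k=3: C(33,3)·0.166667^3·0.833333^30 = 0.106410
P(X ≤ 3) = 0.176427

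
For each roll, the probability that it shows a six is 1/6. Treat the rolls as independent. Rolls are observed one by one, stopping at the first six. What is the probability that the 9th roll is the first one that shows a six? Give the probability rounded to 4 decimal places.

0.0388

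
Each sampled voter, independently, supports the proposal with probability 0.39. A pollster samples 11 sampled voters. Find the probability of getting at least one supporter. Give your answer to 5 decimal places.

0.99565

P(at least one) = 1 − P(none) = 1 − (1 − 0.39)^11
= 1 − 0.0043514 = 0.9956486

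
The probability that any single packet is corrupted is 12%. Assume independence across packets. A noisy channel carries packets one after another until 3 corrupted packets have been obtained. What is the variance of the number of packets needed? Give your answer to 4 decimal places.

183.3333

Y = total packets until the third success; negative binomial with r=3, p=0.12.
Var(Y) = r(1−p)/p² = 3·0.88 / 0.12² = 183.333333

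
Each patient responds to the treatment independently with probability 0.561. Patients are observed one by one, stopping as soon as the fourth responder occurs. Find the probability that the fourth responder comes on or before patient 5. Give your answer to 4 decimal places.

0.2730

Finishing within 5 patients ⇔ at least 4 successes in the first 5. With X ~ Binomial(5, 0.561), P(Y ≤ 5) = 1 − P(X ≤ 3).
  k=0: C(5,0)·0.561^0·0.439^5 = 0.016305
  k=1: C(5,1)·0.561^1·0.439^4 = 0.104182
  k=2: C(5,2)·0.561^2·0.439^3 = 0.266268
  k=3: C(5,3)·0.561^3·0.439^2 = 0.340265
1 − 0.727020 = 0.272980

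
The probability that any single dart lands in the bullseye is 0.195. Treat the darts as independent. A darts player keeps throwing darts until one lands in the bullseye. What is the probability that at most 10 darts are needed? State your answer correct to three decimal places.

Y = number of darts to the first success; geometric, p = 0.195.
P(Y ≤ 10) = 1 − (1−p)^10 = 1 − 0.11428 = 0.88572

0.886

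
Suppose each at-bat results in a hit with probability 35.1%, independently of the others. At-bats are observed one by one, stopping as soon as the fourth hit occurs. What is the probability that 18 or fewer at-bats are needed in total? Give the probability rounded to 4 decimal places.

Finishing within 18 at-bats ⇔ at least 4 successes in the first 18. With X ~ Binomial(18, 0.351), P(Y ≤ 18) = 1 − P(X ≤ 3).
  k=0: C(18,0)·0.351^0·0.649^18 = 0.000417
  k=1: C(18,1)·0.351^1·0.649^17 = 0.004062
  k=2: C(18,2)·0.351^2·0.649^16 = 0.018673
  k=3: C(18,3)·0.351^3·0.649^15 = 0.053862
1 − 0.077014 = 0.922986

0.9230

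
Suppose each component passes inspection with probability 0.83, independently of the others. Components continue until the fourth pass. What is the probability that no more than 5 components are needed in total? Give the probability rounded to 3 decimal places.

0.797

Finishing within 5 components ⇔ at least 4 successes in the first 5. With X ~ Binomial(5, 0.83), P(Y ≤ 5) = 1 − P(X ≤ 3).
  k=0: C(5,0)·0.83^0·0.17^5 = 0.00014
  k=1: C(5,1)·0.83^1·0.17^4 = 0.00347
  k=2: C(5,2)·0.83^2·0.17^3 = 0.03385
  k=3: C(5,3)·0.83^3·0.17^2 = 0.16525
1 − 0.20270 = 0.79730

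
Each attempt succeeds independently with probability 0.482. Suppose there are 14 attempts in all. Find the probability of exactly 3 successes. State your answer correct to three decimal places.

0.029

X ~ Binomial(n=14, p=0.482).
P(X=3) = C(14,3) · p^3 · (1−p)^11
= 364 · 0.11198 · 0.00072049 = 0.02937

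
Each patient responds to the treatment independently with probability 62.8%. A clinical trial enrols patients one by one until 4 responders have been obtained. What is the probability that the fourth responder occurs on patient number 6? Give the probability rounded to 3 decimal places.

0.215

Y = trial on which the fourth success occurs; negative binomial, r=4, p=0.628.
P(Y=6) = C(5,3) · p^4 · (1−p)^2
= 10 · 0.15554 · 0.13838 = 0.21524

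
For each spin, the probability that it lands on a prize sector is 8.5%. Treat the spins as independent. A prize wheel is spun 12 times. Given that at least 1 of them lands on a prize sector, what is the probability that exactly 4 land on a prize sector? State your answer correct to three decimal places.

0.019

X ~ Binomial(12, 0.085). Want P(X=4 | X≥1) = P(X=4) / P(X≥1).
P(X=4) = C(12,4)·0.085^4·0.915^8 = 0.01270
P(X≥1) = 1 − 0.34439 = 0.65561
Ratio = 0.01270 / 0.65561 = 0.01936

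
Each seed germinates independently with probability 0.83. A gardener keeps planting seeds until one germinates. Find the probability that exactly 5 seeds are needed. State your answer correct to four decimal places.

Geometric (trials to first success), p = 0.83.
P(Y = 5) = (1−p)^4 · p = 0.00083521 · 0.83 = 0.000693

0.0007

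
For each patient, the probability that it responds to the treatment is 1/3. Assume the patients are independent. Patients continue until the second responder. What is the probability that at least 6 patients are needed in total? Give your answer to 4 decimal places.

Needing more than 5 patients ⇔ fewer than 2 successes in the first 5. With X ~ Binomial(5, 0.333333), P(Y > 5) = P(X ≤ 1).
  k=0: C(5,0)·0.333333^0·0.666667^5 = 0.131687
  k=1: C(5,1)·0.333333^1·0.666667^4 = 0.329218
P(X ≤ 1) = 0.460905

0.4609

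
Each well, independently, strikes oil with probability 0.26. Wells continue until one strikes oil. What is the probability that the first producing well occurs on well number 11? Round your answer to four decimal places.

Geometric (trials to first success), p = 0.26.
P(Y = 11) = (1−p)^10 · p = 0.04924 · 0.26 = 0.012802

0.0128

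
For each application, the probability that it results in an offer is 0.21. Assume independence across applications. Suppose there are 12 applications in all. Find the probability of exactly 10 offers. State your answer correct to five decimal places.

0.00001

X ~ Binomial(n=12, p=0.21).
P(X=10) = C(12,10) · p^10 · (1−p)^2
= 66 · 1.668e-07 · 0.6241 = 0.0000069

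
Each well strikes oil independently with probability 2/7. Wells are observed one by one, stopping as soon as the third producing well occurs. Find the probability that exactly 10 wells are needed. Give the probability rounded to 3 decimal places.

Y = trial on which the third success occurs; negative binomial, r=3, p=0.285714.
P(Y=10) = C(9,2) · p^3 · (1−p)^7
= 36 · 0.023324 · 0.094865 = 0.07965

0.080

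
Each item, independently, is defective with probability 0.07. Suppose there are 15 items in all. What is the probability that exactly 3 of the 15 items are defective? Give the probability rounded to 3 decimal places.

0.065

X ~ Binomial(n=15, p=0.07).
P(X=3) = C(15,3) · p^3 · (1−p)^12
= 455 · 0.000343 · 0.4186 = 0.06533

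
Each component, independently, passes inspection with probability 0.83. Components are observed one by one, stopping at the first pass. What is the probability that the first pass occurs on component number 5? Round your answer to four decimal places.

Geometric (trials to first success), p = 0.83.
P(Y = 5) = (1−p)^4 · p = 0.00083521 · 0.83 = 0.000693

0.0007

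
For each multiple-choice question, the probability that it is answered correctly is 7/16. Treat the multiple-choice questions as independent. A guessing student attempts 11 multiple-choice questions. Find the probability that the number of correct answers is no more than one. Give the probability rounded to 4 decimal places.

0.0170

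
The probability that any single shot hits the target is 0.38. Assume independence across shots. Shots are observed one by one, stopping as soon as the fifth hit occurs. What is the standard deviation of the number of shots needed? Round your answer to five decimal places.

4.63337

Y = total shots until the fifth success; negative binomial with r=5, p=0.38.
SD(Y) = √[r(1−p)/p²] = √(21.4681440) = 4.6333729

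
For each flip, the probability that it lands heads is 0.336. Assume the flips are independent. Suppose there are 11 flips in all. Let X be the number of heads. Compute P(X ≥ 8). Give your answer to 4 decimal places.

0.0093

X ~ Binomial(11, 0.336); P(X ≥ 8) = Σ C(11,k) p^k (1−p)^(11−k) over k:
  k=8: C(11,8)·0.336^8·0.664^3 = 0.007847
  k=9: C(11,9)·0.336^9·0.664^2 = 0.001324
  k=10: C(11,10)·0.336^10·0.664^1 = 0.000134
  k=11: C(11,11)·0.336^11·0.664^0 = 0.000006
Total = 0.009311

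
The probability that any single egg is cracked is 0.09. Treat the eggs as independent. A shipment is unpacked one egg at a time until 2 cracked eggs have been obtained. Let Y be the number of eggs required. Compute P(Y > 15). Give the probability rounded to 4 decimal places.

0.6035

Needing more than 15 eggs ⇔ fewer than 2 successes in the first 15. With X ~ Binomial(15, 0.09), P(Y > 15) = P(X ≤ 1).
  k=0: C(15,0)·0.09^0·0.91^15 = 0.243008
  k=1: C(15,1)·0.09^1·0.91^14 = 0.360507
P(X ≤ 1) = 0.603515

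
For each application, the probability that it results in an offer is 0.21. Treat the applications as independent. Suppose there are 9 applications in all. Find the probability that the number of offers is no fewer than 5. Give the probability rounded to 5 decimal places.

X ~ Binomial(9, 0.21); P(X ≥ 5) = Σ C(9,k) p^k (1−p)^(9−k) over k:
  k=5: C(9,5)·0.21^5·0.79^4 = 0.0200436
  k=6: C(9,6)·0.21^6·0.79^3 = 0.0035520
  k=7: C(9,7)·0.21^7·0.79^2 = 0.0004047
  k=8: C(9,8)·0.21^8·0.79^1 = 0.0000269
  k=9: C(9,9)·0.21^9·0.79^0 = 0.0000008
Total = 0.0240280

0.02403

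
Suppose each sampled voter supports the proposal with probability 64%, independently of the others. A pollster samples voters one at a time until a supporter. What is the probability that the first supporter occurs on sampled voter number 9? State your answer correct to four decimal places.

Geometric (trials to first success), p = 0.64.
P(Y = 9) = (1−p)^8 · p = 0.00028211 · 0.64 = 0.000181

0.0002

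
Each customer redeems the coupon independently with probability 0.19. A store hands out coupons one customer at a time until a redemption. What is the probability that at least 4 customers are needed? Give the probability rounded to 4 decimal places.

Y = number of customers to the first success; geometric, p = 0.19.
P(Y > 3) = P(first 3 all fail) = (1−p)^3 = 0.531441

0.5314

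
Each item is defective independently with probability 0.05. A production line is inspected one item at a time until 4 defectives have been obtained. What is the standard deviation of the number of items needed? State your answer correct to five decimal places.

38.98718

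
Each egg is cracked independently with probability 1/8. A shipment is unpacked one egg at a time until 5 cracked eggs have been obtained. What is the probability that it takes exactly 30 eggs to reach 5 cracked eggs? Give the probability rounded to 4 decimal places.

Y = trial on which the fifth success occurs; negative binomial, r=5, p=0.125.
P(Y=30) = C(29,4) · p^5 · (1−p)^25
= 23751 · 3.0518e-05 · 0.035498 = 0.025730

0.0257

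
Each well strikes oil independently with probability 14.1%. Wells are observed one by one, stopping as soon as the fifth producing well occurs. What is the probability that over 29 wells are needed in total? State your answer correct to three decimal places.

0.610

Needing more than 29 wells ⇔ fewer than 5 successes in the first 29. With X ~ Binomial(29, 0.141), P(Y > 29) = P(X ≤ 4).
  k=0: C(29,0)·0.141^0·0.859^29 = 0.01218
  k=1: C(29,1)·0.141^1·0.859^28 = 0.05800
  k=2: C(29,2)·0.141^2·0.859^27 = 0.13328
  k=3: C(29,3)·0.141^3·0.859^26 = 0.19690
  k=4: C(29,4)·0.141^4·0.859^25 = 0.21008
P(X ≤ 4) = 0.61045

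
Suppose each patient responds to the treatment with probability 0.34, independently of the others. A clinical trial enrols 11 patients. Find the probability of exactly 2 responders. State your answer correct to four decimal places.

0.1511

X ~ Binomial(n=11, p=0.34).
P(X=2) = C(11,2) · p^2 · (1−p)^9
= 55 · 0.1156 · 0.023763 = 0.151083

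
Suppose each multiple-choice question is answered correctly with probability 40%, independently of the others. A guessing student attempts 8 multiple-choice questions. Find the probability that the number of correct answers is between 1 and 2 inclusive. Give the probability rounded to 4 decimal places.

X ~ Binomial(8, 0.40); P(1 ≤ X ≤ 2) = Σ C(8,k) p^k (1−p)^(8−k) over k:
  k=1: C(8,1)·0.40^1·0.60^7 = 0.089580
  k=2: C(8,2)·0.40^2·0.60^6 = 0.209019
Total = 0.298598

0.2986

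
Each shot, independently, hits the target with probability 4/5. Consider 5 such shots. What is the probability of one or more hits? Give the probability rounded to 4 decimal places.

P(at least one) = 1 − P(none) = 1 − (1 − 0.80)^5
= 1 − 0.000320 = 0.999680

0.9997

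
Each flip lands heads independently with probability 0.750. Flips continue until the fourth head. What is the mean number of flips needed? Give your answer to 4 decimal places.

5.3333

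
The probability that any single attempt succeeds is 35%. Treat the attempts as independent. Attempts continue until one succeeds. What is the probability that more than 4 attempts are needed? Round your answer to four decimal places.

0.1785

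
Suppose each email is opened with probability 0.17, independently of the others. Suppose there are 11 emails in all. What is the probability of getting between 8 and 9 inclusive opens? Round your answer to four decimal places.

0.0001

X ~ Binomial(11, 0.17); P(8 ≤ X ≤ 9) = Σ C(11,k) p^k (1−p)^(11−k) over k:
  k=8: C(11,8)·0.17^8·0.83^3 = 0.000066
  k=9: C(11,9)·0.17^9·0.83^2 = 0.000004
Total = 0.000070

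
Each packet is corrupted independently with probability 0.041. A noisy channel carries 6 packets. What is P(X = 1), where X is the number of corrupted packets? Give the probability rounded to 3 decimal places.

X ~ Binomial(n=6, p=0.041).
P(X=1) = C(6,1) · p^1 · (1−p)^5
= 6 · 0.041 · 0.81113 = 0.19954

0.200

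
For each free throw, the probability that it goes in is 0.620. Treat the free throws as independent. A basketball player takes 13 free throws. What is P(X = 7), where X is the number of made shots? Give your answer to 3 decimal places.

X ~ Binomial(n=13, p=0.62).
P(X=7) = C(13,7) · p^7 · (1−p)^6
= 1716 · 0.035216 · 0.0030109 = 0.18195

0.182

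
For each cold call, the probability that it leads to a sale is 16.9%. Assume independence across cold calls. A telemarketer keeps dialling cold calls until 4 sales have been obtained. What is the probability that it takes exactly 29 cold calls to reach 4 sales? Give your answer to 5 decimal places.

Y = trial on which the fourth success occurs; negative binomial, r=4, p=0.169.
P(Y=29) = C(28,3) · p^4 · (1−p)^25
= 3276 · 0.00081573 · 0.0097729 = 0.0261166

0.02612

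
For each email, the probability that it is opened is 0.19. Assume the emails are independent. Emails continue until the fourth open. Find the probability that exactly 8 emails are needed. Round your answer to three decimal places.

Y = trial on which the fourth success occurs; negative binomial, r=4, p=0.19.
P(Y=8) = C(7,3) · p^4 · (1−p)^4
= 35 · 0.0013032 · 0.43047 = 0.01963

0.020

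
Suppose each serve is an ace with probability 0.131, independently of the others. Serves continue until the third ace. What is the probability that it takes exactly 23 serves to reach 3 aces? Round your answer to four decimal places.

0.0313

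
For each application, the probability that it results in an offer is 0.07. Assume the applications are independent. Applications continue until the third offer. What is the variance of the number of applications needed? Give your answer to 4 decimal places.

Y = total applications until the third success; negative binomial with r=3, p=0.07.
Var(Y) = r(1−p)/p² = 3·0.93 / 0.07² = 569.387755

569.3878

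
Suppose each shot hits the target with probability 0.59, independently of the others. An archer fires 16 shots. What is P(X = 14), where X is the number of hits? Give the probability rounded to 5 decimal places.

0.01249

X ~ Binomial(n=16, p=0.59).
P(X=14) = C(16,14) · p^14 · (1−p)^2
= 120 · 0.00061934 · 0.1681 = 0.0124933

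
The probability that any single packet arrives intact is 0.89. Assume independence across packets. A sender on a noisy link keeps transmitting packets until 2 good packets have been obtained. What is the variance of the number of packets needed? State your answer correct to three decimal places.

0.278

Y = total packets until the second success; negative binomial with r=2, p=0.89.
Var(Y) = r(1−p)/p² = 2·0.11 / 0.89² = 0.27774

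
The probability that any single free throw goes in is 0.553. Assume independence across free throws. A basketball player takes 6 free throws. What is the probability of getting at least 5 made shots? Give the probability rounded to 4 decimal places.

X ~ Binomial(6, 0.553); P(X ≥ 5) = Σ C(6,k) p^k (1−p)^(6−k) over k:
  k=5: C(6,5)·0.553^5·0.447^1 = 0.138703
  k=6: C(6,6)·0.553^6·0.447^0 = 0.028599
Total = 0.167302

0.1673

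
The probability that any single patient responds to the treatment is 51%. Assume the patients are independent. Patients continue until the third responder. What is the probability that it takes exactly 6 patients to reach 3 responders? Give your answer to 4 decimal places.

Y = trial on which the third success occurs; negative binomial, r=3, p=0.51.
P(Y=6) = C(5,2) · p^3 · (1−p)^3
= 10 · 0.13265 · 0.11765 = 0.156063

0.1561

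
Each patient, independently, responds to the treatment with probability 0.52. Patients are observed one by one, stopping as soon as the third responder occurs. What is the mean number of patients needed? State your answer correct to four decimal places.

Y = total patients until the third success; negative binomial with r=3, p=0.52.
E[Y] = r / p = 3 / 0.52 = 5.769231

5.7692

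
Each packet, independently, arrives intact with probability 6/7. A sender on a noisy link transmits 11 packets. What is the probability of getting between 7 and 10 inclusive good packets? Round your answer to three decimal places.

X ~ Binomial(11, 0.857143); P(7 ≤ X ≤ 10) = Σ C(11,k) p^k (1−p)^(11−k) over k:
  k=7: C(11,7)·0.857143^7·0.142857^4 = 0.04672
  k=8: C(11,8)·0.857143^8·0.142857^3 = 0.14016
  k=9: C(11,9)·0.857143^9·0.142857^2 = 0.28031
  k=10: C(11,10)·0.857143^10·0.142857^1 = 0.33638
Total = 0.80357

0.804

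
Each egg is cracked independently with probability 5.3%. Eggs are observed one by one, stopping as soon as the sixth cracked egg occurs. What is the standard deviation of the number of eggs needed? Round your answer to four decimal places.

44.9754

Y = total eggs until the sixth success; negative binomial with r=6, p=0.053.
SD(Y) = √[r(1−p)/p²] = √(2022.783909) = 44.975370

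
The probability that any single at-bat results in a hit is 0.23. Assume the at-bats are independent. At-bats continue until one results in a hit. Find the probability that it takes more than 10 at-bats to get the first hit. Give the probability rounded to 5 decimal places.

0.07327

Y = number of at-bats to the first success; geometric, p = 0.23.
P(Y > 10) = P(first 10 all fail) = (1−p)^10 = 0.0732668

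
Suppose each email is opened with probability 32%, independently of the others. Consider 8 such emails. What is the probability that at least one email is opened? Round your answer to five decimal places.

0.95428

P(at least one) = 1 − P(none) = 1 − (1 − 0.32)^8
= 1 − 0.0457163 = 0.9542837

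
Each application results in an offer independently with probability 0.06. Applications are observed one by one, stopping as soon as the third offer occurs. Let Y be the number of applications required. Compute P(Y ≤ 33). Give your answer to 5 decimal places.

Finishing within 33 applications ⇔ at least 3 successes in the first 33. With X ~ Binomial(33, 0.06), P(Y ≤ 33) = 1 − P(X ≤ 2).
  k=0: C(33,0)·0.06^0·0.94^33 = 0.1297834
  k=1: C(33,1)·0.06^1·0.94^32 = 0.2733736
  k=2: C(33,2)·0.06^2·0.94^31 = 0.2791900
1 − 0.6823470 = 0.3176530

0.31765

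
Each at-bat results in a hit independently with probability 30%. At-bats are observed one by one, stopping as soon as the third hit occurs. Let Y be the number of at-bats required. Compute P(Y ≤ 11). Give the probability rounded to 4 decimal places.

Finishing within 11 at-bats ⇔ at least 3 successes in the first 11. With X ~ Binomial(11, 0.30), P(Y ≤ 11) = 1 − P(X ≤ 2).
  k=0: C(11,0)·0.30^0·0.70^11 = 0.019773
  k=1: C(11,1)·0.30^1·0.70^10 = 0.093217
  k=2: C(11,2)·0.30^2·0.70^9 = 0.199750
1 − 0.312740 = 0.687260

0.6873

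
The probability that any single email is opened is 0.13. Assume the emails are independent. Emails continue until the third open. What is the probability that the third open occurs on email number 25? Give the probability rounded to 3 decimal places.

Y = trial on which the third success occurs; negative binomial, r=3, p=0.13.
P(Y=25) = C(24,2) · p^3 · (1−p)^22
= 276 · 0.002197 · 0.046711 = 0.02832

0.028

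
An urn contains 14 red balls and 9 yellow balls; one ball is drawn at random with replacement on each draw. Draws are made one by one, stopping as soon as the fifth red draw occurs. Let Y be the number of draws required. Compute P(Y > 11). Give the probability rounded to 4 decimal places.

Needing more than 11 draws ⇔ fewer than 5 successes in the first 11. With X ~ Binomial(11, 0.608696), P(Y > 11) = P(X ≤ 4).
  k=0: C(11,0)·0.608696^0·0.391304^11 = 0.000033
  k=1: C(11,1)·0.608696^1·0.391304^10 = 0.000564
  k=2: C(11,2)·0.608696^2·0.391304^9 = 0.004383
  k=3: C(11,3)·0.608696^3·0.391304^8 = 0.020455
  k=4: C(11,4)·0.608696^4·0.391304^7 = 0.063638
P(X ≤ 4) = 0.089073

0.0891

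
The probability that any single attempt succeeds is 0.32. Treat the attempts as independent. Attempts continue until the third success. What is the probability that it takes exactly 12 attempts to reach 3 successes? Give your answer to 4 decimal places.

Y = trial on which the third success occurs; negative binomial, r=3, p=0.32.
P(Y=12) = C(11,2) · p^3 · (1−p)^9
= 55 · 0.032768 · 0.031087 = 0.056026

0.0560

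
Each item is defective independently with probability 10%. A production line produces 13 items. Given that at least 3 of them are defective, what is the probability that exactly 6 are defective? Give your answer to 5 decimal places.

0.00613

X ~ Binomial(13, 0.10). Want P(X=6 | X≥3) = P(X=6) / P(X≥3).
P(X=6) = C(13,6)·0.10^6·0.90^7 = 0.0008208
P(X≥3) = 1 − 0.2541866 − 0.3671584 − 0.2447723 = 0.1338828
Ratio = 0.0008208 / 0.1338828 = 0.0061304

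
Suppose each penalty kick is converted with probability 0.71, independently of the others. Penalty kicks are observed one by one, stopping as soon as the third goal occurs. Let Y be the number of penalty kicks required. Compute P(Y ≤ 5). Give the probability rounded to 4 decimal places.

Finishing within 5 penalty kicks ⇔ at least 3 successes in the first 5. With X ~ Binomial(5, 0.71), P(Y ≤ 5) = 1 − P(X ≤ 2).
  k=0: C(5,0)·0.71^0·0.29^5 = 0.002051
  k=1: C(5,1)·0.71^1·0.29^4 = 0.025108
  k=2: C(5,2)·0.71^2·0.29^3 = 0.122945
1 − 0.150105 = 0.849895

0.8499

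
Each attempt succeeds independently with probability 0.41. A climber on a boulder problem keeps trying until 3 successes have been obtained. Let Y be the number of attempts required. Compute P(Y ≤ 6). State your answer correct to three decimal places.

0.476

Finishing within 6 attempts ⇔ at least 3 successes in the first 6. With X ~ Binomial(6, 0.41), P(Y ≤ 6) = 1 − P(X ≤ 2).
  k=0: C(6,0)·0.41^0·0.59^6 = 0.04218
  k=1: C(6,1)·0.41^1·0.59^5 = 0.17587
  k=2: C(6,2)·0.41^2·0.59^4 = 0.30554
1 − 0.52359 = 0.47641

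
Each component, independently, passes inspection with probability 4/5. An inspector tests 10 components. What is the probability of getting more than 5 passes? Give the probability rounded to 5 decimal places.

0.96721

X ~ Binomial(10, 0.80); P(X ≥ 6) = Σ C(10,k) p^k (1−p)^(10−k) over k:
  k=6: C(10,6)·0.80^6·0.20^4 = 0.0880804
  k=7: C(10,7)·0.80^7·0.20^3 = 0.2013266
  k=8: C(10,8)·0.80^8·0.20^2 = 0.3019899
  k=9: C(10,9)·0.80^9·0.20^1 = 0.2684355
  k=10: C(10,10)·0.80^10·0.20^0 = 0.1073742
Total = 0.9672065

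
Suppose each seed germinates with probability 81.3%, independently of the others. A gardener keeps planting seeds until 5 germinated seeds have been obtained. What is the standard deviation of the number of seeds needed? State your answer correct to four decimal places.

Y = total seeds until the fifth success; negative binomial with r=5, p=0.813.
SD(Y) = √[r(1−p)/p²] = √(1.414590) = 1.189365

1.1894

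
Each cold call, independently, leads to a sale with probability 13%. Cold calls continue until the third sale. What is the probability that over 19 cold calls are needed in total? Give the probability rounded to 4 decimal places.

0.5432

Needing more than 19 cold calls ⇔ fewer than 3 successes in the first 19. With X ~ Binomial(19, 0.13), P(Y > 19) = P(X ≤ 2).
  k=0: C(19,0)·0.13^0·0.87^19 = 0.070936
  k=1: C(19,1)·0.13^1·0.87^18 = 0.201393
  k=2: C(19,2)·0.13^2·0.87^17 = 0.270838
P(X ≤ 2) = 0.543167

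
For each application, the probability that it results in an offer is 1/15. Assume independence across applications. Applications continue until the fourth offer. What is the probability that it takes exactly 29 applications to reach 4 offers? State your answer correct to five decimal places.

0.01153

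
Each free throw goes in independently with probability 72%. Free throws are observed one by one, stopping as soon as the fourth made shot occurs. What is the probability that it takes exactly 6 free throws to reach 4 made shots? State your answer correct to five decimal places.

0.21069

Y = trial on which the fourth success occurs; negative binomial, r=4, p=0.72.
P(Y=6) = C(5,3) · p^4 · (1−p)^2
= 10 · 0.26874 · 0.0784 = 0.2106910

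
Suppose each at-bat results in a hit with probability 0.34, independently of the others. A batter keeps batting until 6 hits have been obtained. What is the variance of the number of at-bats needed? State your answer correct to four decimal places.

Y = total at-bats until the sixth success; negative binomial with r=6, p=0.34.
Var(Y) = r(1−p)/p² = 6·0.66 / 0.34² = 34.256055

34.2561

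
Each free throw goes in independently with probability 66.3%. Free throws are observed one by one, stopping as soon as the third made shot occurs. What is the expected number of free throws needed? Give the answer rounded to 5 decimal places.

Y = total free throws until the third success; negative binomial with r=3, p=0.663.
E[Y] = r / p = 3 / 0.663 = 4.5248869

4.52489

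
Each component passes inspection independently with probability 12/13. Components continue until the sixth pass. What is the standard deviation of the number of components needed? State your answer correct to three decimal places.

Y = total components until the sixth success; negative binomial with r=6, p=0.923077.
SD(Y) = √[r(1−p)/p²] = √(0.54167) = 0.73598

0.736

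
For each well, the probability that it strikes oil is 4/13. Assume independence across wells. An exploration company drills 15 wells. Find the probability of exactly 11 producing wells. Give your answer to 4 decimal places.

X ~ Binomial(n=15, p=0.307692).
P(X=11) = C(15,11) · p^11 · (1−p)^4
= 1365 · 2.3404e-06 · 0.22972 = 0.000734

0.0007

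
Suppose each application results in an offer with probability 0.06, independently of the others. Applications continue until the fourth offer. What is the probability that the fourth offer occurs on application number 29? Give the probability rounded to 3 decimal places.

Y = trial on which the fourth success occurs; negative binomial, r=4, p=0.06.
P(Y=29) = C(28,3) · p^4 · (1−p)^25
= 3276 · 1.296e-05 · 0.21291 = 0.00904

0.009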